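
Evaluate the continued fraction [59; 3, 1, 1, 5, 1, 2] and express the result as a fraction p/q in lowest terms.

Work from the innermost term outward:
Start with 2.
1 + 1/(2/1) = 1 + 1/2 = 3/2
5 + 1/(3/2) = 5 + 2/3 = 17/3
1 + 1/(17/3) = 1 + 3/17 = 20/17
1 + 1/(20/17) = 1 + 17/20 = 37/20
3 + 1/(37/20) = 3 + 20/37 = 131/37
59 + 1/(131/37) = 59 + 37/131 = 7766/131

7766/131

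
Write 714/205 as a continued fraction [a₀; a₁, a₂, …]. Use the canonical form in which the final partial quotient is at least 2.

714 ÷ 205 → quotient 3, remainder 99
205 ÷ 99 → quotient 2, remainder 7
99 ÷ 7 → quotient 14, remainder 1
7 ÷ 1 → quotient 7, remainder 0

[3; 2, 14, 7]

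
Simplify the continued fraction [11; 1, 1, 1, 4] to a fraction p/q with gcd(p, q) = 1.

Start with 4.
1 + 1/(4/1) = 1 + 1/4 = 5/4
1 + 1/(5/4) = 1 + 4/5 = 9/5
1 + 1/(9/5) = 1 + 5/9 = 14/9
11 + 1/(14/9) = 11 + 9/14 = 163/14

163/14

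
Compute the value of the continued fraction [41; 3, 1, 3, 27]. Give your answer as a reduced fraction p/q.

a_0 = 41: 41/1
a_1 = 3: 124/3
a_2 = 1: 165/4
a_3 = 3: 619/15
a_4 = 27: 16878/409

16878/409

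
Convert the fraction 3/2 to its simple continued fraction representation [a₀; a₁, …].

[1; 2]

⌊3/2⌋ = 1, remainder 1
⌊2/1⌋ = 2, remainder 0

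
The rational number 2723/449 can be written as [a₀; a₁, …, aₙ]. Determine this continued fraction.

[6; 15, 2, 14]

2723 = 6·449 + 29, so a_0 = 6
449 = 15·29 + 14, so a_1 = 15
29 = 2·14 + 1, so a_2 = 2
14 = 14·1 + 0, so a_3 = 14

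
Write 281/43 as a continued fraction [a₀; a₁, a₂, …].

281 ÷ 43 → quotient 6, remainder 23
43 ÷ 23 → quotient 1, remainder 20
23 ÷ 20 → quotient 1, remainder 3
20 ÷ 3 → quotient 6, remainder 2
3 ÷ 2 → quotient 1, remainder 1
2 ÷ 1 → quotient 2, remainder 0

[6; 1, 1, 6, 1, 2]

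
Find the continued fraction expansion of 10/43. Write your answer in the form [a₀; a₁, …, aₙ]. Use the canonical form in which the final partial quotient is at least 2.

Repeatedly divide and take the remainder:
10 ÷ 43 → quotient 0, remainder 10
43 ÷ 10 → quotient 4, remainder 3
10 ÷ 3 → quotient 3, remainder 1
3 ÷ 1 → quotient 3, remainder 0

[0; 4, 3, 3]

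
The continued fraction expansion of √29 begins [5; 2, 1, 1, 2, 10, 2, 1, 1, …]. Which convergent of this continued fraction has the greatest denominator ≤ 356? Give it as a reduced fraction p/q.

1524/283

a_0 = 5: 5/1  (≤ bound)
a_1 = 2: 11/2  (≤ bound)
a_2 = 1: 16/3  (≤ bound)
a_3 = 1: 27/5  (≤ bound)
a_4 = 2: 70/13  (≤ bound)
a_5 = 10: 727/135  (≤ bound)
a_6 = 2: 1524/283  (≤ bound)
a_7 = 1: 2251/418  (> 356, stop)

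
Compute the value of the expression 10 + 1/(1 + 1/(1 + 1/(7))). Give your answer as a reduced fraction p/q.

a_0 = 10: 10/1
a_1 = 1: 11/1
a_2 = 1: 21/2
a_3 = 7: 158/15

158/15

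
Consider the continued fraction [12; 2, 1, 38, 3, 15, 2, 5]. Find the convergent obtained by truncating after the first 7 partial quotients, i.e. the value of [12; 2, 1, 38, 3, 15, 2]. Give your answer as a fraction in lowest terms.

Use the convergent recurrence hₖ = aₖ·hₖ₋₁ + hₖ₋₂ (and likewise for the denominators kₖ):
a_0 = 12: 12/1
a_1 = 2: 25/2
a_2 = 1: 37/3
a_3 = 38: 1431/116
a_4 = 3: 4330/351
a_5 = 15: 66381/5381
a_6 = 2: 137092/11113

137092/11113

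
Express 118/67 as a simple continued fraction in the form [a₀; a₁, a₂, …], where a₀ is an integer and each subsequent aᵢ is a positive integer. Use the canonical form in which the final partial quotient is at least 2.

[1; 1, 3, 5, 3]

118 = 1·67 + 51, so a_0 = 1
67 = 1·51 + 16, so a_1 = 1
51 = 3·16 + 3, so a_2 = 3
16 = 5·3 + 1, so a_3 = 5
3 = 3·1 + 0, so a_4 = 3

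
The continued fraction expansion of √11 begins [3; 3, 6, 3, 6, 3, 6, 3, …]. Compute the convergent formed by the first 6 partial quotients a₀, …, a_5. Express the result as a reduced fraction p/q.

Use the convergent recurrence hₖ = aₖ·hₖ₋₁ + hₖ₋₂ (and likewise for the denominators kₖ):
a_0 = 3: 3/1
a_1 = 3: 10/3
a_2 = 6: 63/19
a_3 = 3: 199/60
a_4 = 6: 1257/379
a_5 = 3: 3970/1197

3970/1197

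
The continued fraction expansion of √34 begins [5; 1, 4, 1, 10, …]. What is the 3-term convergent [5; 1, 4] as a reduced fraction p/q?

29/5

a_0 = 5: 5/1
a_1 = 1: 6/1
a_2 = 4: 29/5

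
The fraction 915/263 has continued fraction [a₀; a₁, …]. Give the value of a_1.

915 ÷ 263 → quotient 3, remainder 126
263 ÷ 126 → quotient 2, remainder 11

2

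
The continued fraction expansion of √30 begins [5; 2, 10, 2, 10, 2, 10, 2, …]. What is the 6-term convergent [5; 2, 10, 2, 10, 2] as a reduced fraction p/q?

5291/966

Start with 2.
10 + 1/(2/1) = 10 + 1/2 = 21/2
2 + 1/(21/2) = 2 + 2/21 = 44/21
10 + 1/(44/21) = 10 + 21/44 = 461/44
2 + 1/(461/44) = 2 + 44/461 = 966/461
5 + 1/(966/461) = 5 + 461/966 = 5291/966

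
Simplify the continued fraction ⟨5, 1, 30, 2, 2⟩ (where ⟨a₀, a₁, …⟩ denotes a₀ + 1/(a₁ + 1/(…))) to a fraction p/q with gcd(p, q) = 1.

Build up convergents one term at a time:
a_0 = 5: 5/1
a_1 = 1: 6/1
a_2 = 30: 185/31
a_3 = 2: 376/63
a_4 = 2: 937/157

937/157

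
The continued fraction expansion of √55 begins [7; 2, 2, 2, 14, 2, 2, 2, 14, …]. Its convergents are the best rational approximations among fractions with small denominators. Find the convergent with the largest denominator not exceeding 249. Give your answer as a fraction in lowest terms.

1283/173

a_0 = 7: 7/1  (≤ bound)
a_1 = 2: 15/2  (≤ bound)
a_2 = 2: 37/5  (≤ bound)
a_3 = 2: 89/12  (≤ bound)
a_4 = 14: 1283/173  (≤ bound)
a_5 = 2: 2655/358  (> 249, stop)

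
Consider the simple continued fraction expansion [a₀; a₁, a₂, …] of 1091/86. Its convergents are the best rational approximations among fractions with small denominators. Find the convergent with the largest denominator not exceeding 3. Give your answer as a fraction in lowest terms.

38/3

List convergents until the denominator exceeds the bound:
a_0 = 12: 12/1  (≤ bound)
a_1 = 1: 13/1  (≤ bound)
a_2 = 2: 38/3  (≤ bound)
a_3 = 5: 203/16  (> 3, stop)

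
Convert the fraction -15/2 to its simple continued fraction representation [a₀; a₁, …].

[-8; 2]

-15 ÷ 2 → quotient -8, remainder 1
2 ÷ 1 → quotient 2, remainder 0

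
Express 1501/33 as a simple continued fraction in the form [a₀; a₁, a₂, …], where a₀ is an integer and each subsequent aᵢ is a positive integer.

Apply division with remainder until the remainder is 0:
⌊1501/33⌋ = 45, remainder 16
⌊33/16⌋ = 2, remainder 1
⌊16/1⌋ = 16, remainder 0

[45; 2, 16]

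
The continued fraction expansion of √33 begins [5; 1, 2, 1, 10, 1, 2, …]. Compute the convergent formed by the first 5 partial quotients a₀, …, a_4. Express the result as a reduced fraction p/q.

247/43

Start with 10.
1 + 1/(10/1) = 1 + 1/10 = 11/10
2 + 1/(11/10) = 2 + 10/11 = 32/11
1 + 1/(32/11) = 1 + 11/32 = 43/32
5 + 1/(43/32) = 5 + 32/43 = 247/43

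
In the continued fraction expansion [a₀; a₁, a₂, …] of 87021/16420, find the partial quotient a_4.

32

87021 ÷ 16420 → quotient 5, remainder 4921
16420 ÷ 4921 → quotient 3, remainder 1657
4921 ÷ 1657 → quotient 2, remainder 1607
1657 ÷ 1607 → quotient 1, remainder 50
1607 ÷ 50 → quotient 32, remainder 7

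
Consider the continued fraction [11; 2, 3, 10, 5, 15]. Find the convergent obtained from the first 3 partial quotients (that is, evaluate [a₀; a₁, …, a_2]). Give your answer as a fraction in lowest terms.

80/7

Start with 3.
2 + 1/(3/1) = 2 + 1/3 = 7/3
11 + 1/(7/3) = 11 + 3/7 = 80/7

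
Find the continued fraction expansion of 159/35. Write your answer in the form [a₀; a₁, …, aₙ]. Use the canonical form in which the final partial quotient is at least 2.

159 = 4·35 + 19, so a_0 = 4
35 = 1·19 + 16, so a_1 = 1
19 = 1·16 + 3, so a_2 = 1
16 = 5·3 + 1, so a_3 = 5
3 = 3·1 + 0, so a_4 = 3

[4; 1, 1, 5, 3]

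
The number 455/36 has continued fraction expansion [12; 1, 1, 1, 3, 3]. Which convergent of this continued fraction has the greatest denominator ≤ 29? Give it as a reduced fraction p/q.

a_0 = 12: 12/1  (≤ bound)
a_1 = 1: 13/1  (≤ bound)
a_2 = 1: 25/2  (≤ bound)
a_3 = 1: 38/3  (≤ bound)
a_4 = 3: 139/11  (≤ bound)
a_5 = 3: 455/36  (> 29, stop)

139/11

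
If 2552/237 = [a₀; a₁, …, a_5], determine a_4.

4

Apply division with remainder until the remainder is 0:
⌊2552/237⌋ = 10, remainder 182
⌊237/182⌋ = 1, remainder 55
⌊182/55⌋ = 3, remainder 17
⌊55/17⌋ = 3, remainder 4
⌊17/4⌋ = 4, remainder 1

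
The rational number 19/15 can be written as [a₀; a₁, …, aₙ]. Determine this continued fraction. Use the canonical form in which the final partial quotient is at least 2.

19 = 1·15 + 4, so a_0 = 1
15 = 3·4 + 3, so a_1 = 3
4 = 1·3 + 1, so a_2 = 1
3 = 3·1 + 0, so a_3 = 3

[1; 3, 1, 3]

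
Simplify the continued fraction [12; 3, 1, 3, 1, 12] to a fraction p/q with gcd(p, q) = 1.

a_0 = 12: 12/1
a_1 = 3: 37/3
a_2 = 1: 49/4
a_3 = 3: 184/15
a_4 = 1: 233/19
a_5 = 12: 2980/243

2980/243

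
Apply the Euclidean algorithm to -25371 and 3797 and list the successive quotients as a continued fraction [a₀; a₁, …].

⌊-25371/3797⌋ = -7, remainder 1208
⌊3797/1208⌋ = 3, remainder 173
⌊1208/173⌋ = 6, remainder 170
⌊173/170⌋ = 1, remainder 3
⌊170/3⌋ = 56, remainder 2
⌊3/2⌋ = 1, remainder 1
⌊2/1⌋ = 2, remainder 0

[-7; 3, 6, 1, 56, 1, 2]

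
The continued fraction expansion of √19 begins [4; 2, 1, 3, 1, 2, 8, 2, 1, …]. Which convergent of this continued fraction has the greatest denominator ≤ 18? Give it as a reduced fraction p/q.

a_0 = 4: 4/1  (≤ bound)
a_1 = 2: 9/2  (≤ bound)
a_2 = 1: 13/3  (≤ bound)
a_3 = 3: 48/11  (≤ bound)
a_4 = 1: 61/14  (≤ bound)
a_5 = 2: 170/39  (> 18, stop)

61/14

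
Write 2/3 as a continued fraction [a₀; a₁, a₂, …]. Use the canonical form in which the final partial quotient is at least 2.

2 ÷ 3 → quotient 0, remainder 2
3 ÷ 2 → quotient 1, remainder 1
2 ÷ 1 → quotient 2, remainder 0

[0; 1, 2]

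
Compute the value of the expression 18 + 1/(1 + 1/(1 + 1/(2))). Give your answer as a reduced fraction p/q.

93/5

Start with 2.
1 + 1/(2/1) = 1 + 1/2 = 3/2
1 + 1/(3/2) = 1 + 2/3 = 5/3
18 + 1/(5/3) = 18 + 3/5 = 93/5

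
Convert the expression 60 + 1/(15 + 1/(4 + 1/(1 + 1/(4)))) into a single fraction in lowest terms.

21924/365

Start with 4.
1 + 1/(4/1) = 1 + 1/4 = 5/4
4 + 1/(5/4) = 4 + 4/5 = 24/5
15 + 1/(24/5) = 15 + 5/24 = 365/24
60 + 1/(365/24) = 60 + 24/365 = 21924/365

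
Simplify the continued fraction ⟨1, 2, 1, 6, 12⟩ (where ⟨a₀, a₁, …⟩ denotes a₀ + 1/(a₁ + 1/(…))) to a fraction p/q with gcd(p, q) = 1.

a_0 = 1: 1/1
a_1 = 2: 3/2
a_2 = 1: 4/3
a_3 = 6: 27/20
a_4 = 12: 328/243

328/243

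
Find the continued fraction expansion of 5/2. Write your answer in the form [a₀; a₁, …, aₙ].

Run the Euclidean algorithm, recording each quotient:
⌊5/2⌋ = 2, remainder 1
⌊2/1⌋ = 2, remainder 0

[2; 2]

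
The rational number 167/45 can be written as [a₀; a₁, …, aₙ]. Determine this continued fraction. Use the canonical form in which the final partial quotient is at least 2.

[3; 1, 2, 2, 6]

167 = 3·45 + 32, so a_0 = 3
45 = 1·32 + 13, so a_1 = 1
32 = 2·13 + 6, so a_2 = 2
13 = 2·6 + 1, so a_3 = 2
6 = 6·1 + 0, so a_4 = 6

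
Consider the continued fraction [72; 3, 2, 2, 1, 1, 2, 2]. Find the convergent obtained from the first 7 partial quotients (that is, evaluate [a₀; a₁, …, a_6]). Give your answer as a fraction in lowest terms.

Work from the innermost term outward:
Start with 2.
1 + 1/(2/1) = 1 + 1/2 = 3/2
1 + 1/(3/2) = 1 + 2/3 = 5/3
2 + 1/(5/3) = 2 + 3/5 = 13/5
2 + 1/(13/5) = 2 + 5/13 = 31/13
3 + 1/(31/13) = 3 + 13/31 = 106/31
72 + 1/(106/31) = 72 + 31/106 = 7663/106

7663/106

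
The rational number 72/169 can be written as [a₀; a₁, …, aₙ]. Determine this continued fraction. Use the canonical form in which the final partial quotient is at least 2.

[0; 2, 2, 1, 7, 3]

Repeatedly divide and take the remainder:
72 = 0·169 + 72, so a_0 = 0
169 = 2·72 + 25, so a_1 = 2
72 = 2·25 + 22, so a_2 = 2
25 = 1·22 + 3, so a_3 = 1
22 = 7·3 + 1, so a_4 = 7
3 = 3·1 + 0, so a_5 = 3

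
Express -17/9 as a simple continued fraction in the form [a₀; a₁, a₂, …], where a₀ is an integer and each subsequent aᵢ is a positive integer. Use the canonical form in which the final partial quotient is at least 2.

-17 = -2·9 + 1, so a_0 = -2
9 = 9·1 + 0, so a_1 = 9

[-2; 9]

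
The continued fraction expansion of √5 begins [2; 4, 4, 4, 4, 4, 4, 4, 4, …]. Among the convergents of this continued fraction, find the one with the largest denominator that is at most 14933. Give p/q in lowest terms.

a_0 = 2: 2/1  (≤ bound)
a_1 = 4: 9/4  (≤ bound)
a_2 = 4: 38/17  (≤ bound)
a_3 = 4: 161/72  (≤ bound)
a_4 = 4: 682/305  (≤ bound)
a_5 = 4: 2889/1292  (≤ bound)
a_6 = 4: 12238/5473  (≤ bound)
a_7 = 4: 51841/23184  (> 14933, stop)

12238/5473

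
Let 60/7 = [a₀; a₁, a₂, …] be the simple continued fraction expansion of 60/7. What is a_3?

3

Apply division with remainder until the remainder is 0:
60 ÷ 7 → quotient 8, remainder 4
7 ÷ 4 → quotient 1, remainder 3
4 ÷ 3 → quotient 1, remainder 1
3 ÷ 1 → quotient 3, remainder 0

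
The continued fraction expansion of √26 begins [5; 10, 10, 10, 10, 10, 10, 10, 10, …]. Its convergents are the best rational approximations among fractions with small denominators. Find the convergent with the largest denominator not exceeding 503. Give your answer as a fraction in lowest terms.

a_0 = 5: 5/1  (≤ bound)
a_1 = 10: 51/10  (≤ bound)
a_2 = 10: 515/101  (≤ bound)
a_3 = 10: 5201/1020  (> 503, stop)

515/101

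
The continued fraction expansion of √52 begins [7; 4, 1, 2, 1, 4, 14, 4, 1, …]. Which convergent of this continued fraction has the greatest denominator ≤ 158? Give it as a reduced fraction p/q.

List convergents until the denominator exceeds the bound:
a_0 = 7: 7/1  (≤ bound)
a_1 = 4: 29/4  (≤ bound)
a_2 = 1: 36/5  (≤ bound)
a_3 = 2: 101/14  (≤ bound)
a_4 = 1: 137/19  (≤ bound)
a_5 = 4: 649/90  (≤ bound)
a_6 = 14: 9223/1279  (> 158, stop)

649/90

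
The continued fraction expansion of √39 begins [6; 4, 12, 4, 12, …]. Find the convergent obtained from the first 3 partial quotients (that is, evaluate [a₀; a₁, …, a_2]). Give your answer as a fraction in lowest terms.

306/49

Start with 12.
4 + 1/(12/1) = 4 + 1/12 = 49/12
6 + 1/(49/12) = 6 + 12/49 = 306/49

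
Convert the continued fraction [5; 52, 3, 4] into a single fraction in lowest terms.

3413/680

Collapse the nested fraction from the inside out:
Start with 4.
3 + 1/(4/1) = 3 + 1/4 = 13/4
52 + 1/(13/4) = 52 + 4/13 = 680/13
5 + 1/(680/13) = 5 + 13/680 = 3413/680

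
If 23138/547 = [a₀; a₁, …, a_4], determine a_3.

Run the Euclidean algorithm, recording each quotient:
23138 ÷ 547 → quotient 42, remainder 164
547 ÷ 164 → quotient 3, remainder 55
164 ÷ 55 → quotient 2, remainder 54
55 ÷ 54 → quotient 1, remainder 1

1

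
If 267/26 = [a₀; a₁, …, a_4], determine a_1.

⌊267/26⌋ = 10, remainder 7
⌊26/7⌋ = 3, remainder 5

3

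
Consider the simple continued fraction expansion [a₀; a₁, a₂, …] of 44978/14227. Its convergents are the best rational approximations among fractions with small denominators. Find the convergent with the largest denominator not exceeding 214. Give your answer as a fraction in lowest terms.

607/192

a_0 = 3: 3/1  (≤ bound)
a_1 = 6: 19/6  (≤ bound)
a_2 = 5: 98/31  (≤ bound)
a_3 = 6: 607/192  (≤ bound)
a_4 = 5: 3133/991  (> 214, stop)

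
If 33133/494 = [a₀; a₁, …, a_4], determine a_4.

33133 = 67·494 + 35, so a_0 = 67
494 = 14·35 + 4, so a_1 = 14
35 = 8·4 + 3, so a_2 = 8
4 = 1·3 + 1, so a_3 = 1
3 = 3·1 + 0, so a_4 = 3

3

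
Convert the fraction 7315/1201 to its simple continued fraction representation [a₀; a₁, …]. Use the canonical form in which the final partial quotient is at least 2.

[6; 11, 54, 2]

7315 = 6·1201 + 109, so a_0 = 6
1201 = 11·109 + 2, so a_1 = 11
109 = 54·2 + 1, so a_2 = 54
2 = 2·1 + 0, so a_3 = 2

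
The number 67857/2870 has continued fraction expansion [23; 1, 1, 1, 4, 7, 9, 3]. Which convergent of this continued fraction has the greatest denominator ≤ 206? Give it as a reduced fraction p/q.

2388/101

List convergents until the denominator exceeds the bound:
a_0 = 23: 23/1  (≤ bound)
a_1 = 1: 24/1  (≤ bound)
a_2 = 1: 47/2  (≤ bound)
a_3 = 1: 71/3  (≤ bound)
a_4 = 4: 331/14  (≤ bound)
a_5 = 7: 2388/101  (≤ bound)
a_6 = 9: 21823/923  (> 206, stop)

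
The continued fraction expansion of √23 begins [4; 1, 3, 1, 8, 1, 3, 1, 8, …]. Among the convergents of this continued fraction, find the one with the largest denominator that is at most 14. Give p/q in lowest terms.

24/5

a_0 = 4: 4/1  (≤ bound)
a_1 = 1: 5/1  (≤ bound)
a_2 = 3: 19/4  (≤ bound)
a_3 = 1: 24/5  (≤ bound)
a_4 = 8: 211/44  (> 14, stop)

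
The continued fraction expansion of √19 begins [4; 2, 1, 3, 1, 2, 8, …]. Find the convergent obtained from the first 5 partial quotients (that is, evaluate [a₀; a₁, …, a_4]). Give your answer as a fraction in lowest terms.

a_0 = 4: 4/1
a_1 = 2: 9/2
a_2 = 1: 13/3
a_3 = 3: 48/11
a_4 = 1: 61/14

61/14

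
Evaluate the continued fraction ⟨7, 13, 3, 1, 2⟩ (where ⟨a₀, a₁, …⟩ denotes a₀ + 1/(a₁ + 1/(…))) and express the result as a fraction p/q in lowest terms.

Start with 2.
1 + 1/(2/1) = 1 + 1/2 = 3/2
3 + 1/(3/2) = 3 + 2/3 = 11/3
13 + 1/(11/3) = 13 + 3/11 = 146/11
7 + 1/(146/11) = 7 + 11/146 = 1033/146

1033/146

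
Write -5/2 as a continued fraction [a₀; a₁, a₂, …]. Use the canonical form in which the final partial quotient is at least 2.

[-3; 2]

-5 = -3·2 + 1, so a_0 = -3
2 = 2·1 + 0, so a_1 = 2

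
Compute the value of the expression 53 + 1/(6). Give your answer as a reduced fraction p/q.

319/6

Start with 6.
53 + 1/(6/1) = 53 + 1/6 = 319/6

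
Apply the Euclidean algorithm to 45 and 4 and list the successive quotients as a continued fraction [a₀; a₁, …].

⌊45/4⌋ = 11, remainder 1
⌊4/1⌋ = 4, remainder 0

[11; 4]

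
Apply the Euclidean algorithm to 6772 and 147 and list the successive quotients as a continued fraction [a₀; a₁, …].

[46; 14, 1, 2, 3]

6772 = 46·147 + 10, so a_0 = 46
147 = 14·10 + 7, so a_1 = 14
10 = 1·7 + 3, so a_2 = 1
7 = 2·3 + 1, so a_3 = 2
3 = 3·1 + 0, so a_4 = 3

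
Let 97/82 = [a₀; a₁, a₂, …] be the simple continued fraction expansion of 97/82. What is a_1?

5

Repeatedly divide and take the remainder:
97 = 1·82 + 15, so a_0 = 1
82 = 5·15 + 7, so a_1 = 5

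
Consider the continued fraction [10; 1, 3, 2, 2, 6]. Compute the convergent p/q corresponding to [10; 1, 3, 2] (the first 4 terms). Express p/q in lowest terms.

97/9

a_0 = 10: 10/1
a_1 = 1: 11/1
a_2 = 3: 43/4
a_3 = 2: 97/9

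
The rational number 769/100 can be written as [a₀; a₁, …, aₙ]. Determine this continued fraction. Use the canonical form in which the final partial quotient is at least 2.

769 ÷ 100 → quotient 7, remainder 69
100 ÷ 69 → quotient 1, remainder 31
69 ÷ 31 → quotient 2, remainder 7
31 ÷ 7 → quotient 4, remainder 3
7 ÷ 3 → quotient 2, remainder 1
3 ÷ 1 → quotient 3, remainder 0

[7; 1, 2, 4, 2, 3]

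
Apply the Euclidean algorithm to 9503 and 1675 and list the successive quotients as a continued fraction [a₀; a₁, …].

⌊9503/1675⌋ = 5, remainder 1128
⌊1675/1128⌋ = 1, remainder 547
⌊1128/547⌋ = 2, remainder 34
⌊547/34⌋ = 16, remainder 3
⌊34/3⌋ = 11, remainder 1
⌊3/1⌋ = 3, remainder 0

[5; 1, 2, 16, 11, 3]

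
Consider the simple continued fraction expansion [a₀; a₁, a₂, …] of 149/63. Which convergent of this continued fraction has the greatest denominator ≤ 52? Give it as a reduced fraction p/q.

26/11

a_0 = 2: 2/1  (≤ bound)
a_1 = 2: 5/2  (≤ bound)
a_2 = 1: 7/3  (≤ bound)
a_3 = 2: 19/8  (≤ bound)
a_4 = 1: 26/11  (≤ bound)
a_5 = 5: 149/63  (> 52, stop)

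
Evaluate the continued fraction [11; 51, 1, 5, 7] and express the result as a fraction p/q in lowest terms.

24562/2229

Compute successive convergents:
a_0 = 11: 11/1
a_1 = 51: 562/51
a_2 = 1: 573/52
a_3 = 5: 3427/311
a_4 = 7: 24562/2229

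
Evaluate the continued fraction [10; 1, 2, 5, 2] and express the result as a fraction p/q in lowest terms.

a_0 = 10: 10/1
a_1 = 1: 11/1
a_2 = 2: 32/3
a_3 = 5: 171/16
a_4 = 2: 374/35

374/35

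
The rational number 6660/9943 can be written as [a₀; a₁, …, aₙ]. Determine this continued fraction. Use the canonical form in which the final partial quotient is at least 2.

[0; 1, 2, 34, 1, 12, 2, 3]

Repeatedly divide and take the remainder:
6660 ÷ 9943 → quotient 0, remainder 6660
9943 ÷ 6660 → quotient 1, remainder 3283
6660 ÷ 3283 → quotient 2, remainder 94
3283 ÷ 94 → quotient 34, remainder 87
94 ÷ 87 → quotient 1, remainder 7
87 ÷ 7 → quotient 12, remainder 3
7 ÷ 3 → quotient 2, remainder 1
3 ÷ 1 → quotient 3, remainder 0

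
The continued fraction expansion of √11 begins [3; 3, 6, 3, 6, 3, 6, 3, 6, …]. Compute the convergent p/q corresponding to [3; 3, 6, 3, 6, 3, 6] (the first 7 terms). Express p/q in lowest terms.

25077/7561

Start with 6.
3 + 1/(6/1) = 3 + 1/6 = 19/6
6 + 1/(19/6) = 6 + 6/19 = 120/19
3 + 1/(120/19) = 3 + 19/120 = 379/120
6 + 1/(379/120) = 6 + 120/379 = 2394/379
3 + 1/(2394/379) = 3 + 379/2394 = 7561/2394
3 + 1/(7561/2394) = 3 + 2394/7561 = 25077/7561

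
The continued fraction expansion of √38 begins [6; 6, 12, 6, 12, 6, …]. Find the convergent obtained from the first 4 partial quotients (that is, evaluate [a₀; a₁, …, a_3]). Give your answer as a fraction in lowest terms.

Work from the innermost term outward:
Start with 6.
12 + 1/(6/1) = 12 + 1/6 = 73/6
6 + 1/(73/6) = 6 + 6/73 = 444/73
6 + 1/(444/73) = 6 + 73/444 = 2737/444

2737/444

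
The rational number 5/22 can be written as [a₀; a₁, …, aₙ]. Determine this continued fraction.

⌊5/22⌋ = 0, remainder 5
⌊22/5⌋ = 4, remainder 2
⌊5/2⌋ = 2, remainder 1
⌊2/1⌋ = 2, remainder 0

[0; 4, 2, 2]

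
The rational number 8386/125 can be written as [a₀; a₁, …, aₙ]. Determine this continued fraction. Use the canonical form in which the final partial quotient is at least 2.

Apply division with remainder until the remainder is 0:
8386 = 67·125 + 11, so a_0 = 67
125 = 11·11 + 4, so a_1 = 11
11 = 2·4 + 3, so a_2 = 2
4 = 1·3 + 1, so a_3 = 1
3 = 3·1 + 0, so a_4 = 3

[67; 11, 2, 1, 3]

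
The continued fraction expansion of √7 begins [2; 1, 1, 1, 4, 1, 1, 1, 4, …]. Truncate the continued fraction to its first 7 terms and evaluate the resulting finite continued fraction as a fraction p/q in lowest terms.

82/31

Start with 1.
1 + 1/(1/1) = 1 + 1/1 = 2/1
4 + 1/(2/1) = 4 + 1/2 = 9/2
1 + 1/(9/2) = 1 + 2/9 = 11/9
1 + 1/(11/9) = 1 + 9/11 = 20/11
1 + 1/(20/11) = 1 + 11/20 = 31/20
2 + 1/(31/20) = 2 + 20/31 = 82/31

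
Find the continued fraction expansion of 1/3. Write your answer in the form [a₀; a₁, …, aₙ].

1 = 0·3 + 1, so a_0 = 0
3 = 3·1 + 0, so a_1 = 3

[0; 3]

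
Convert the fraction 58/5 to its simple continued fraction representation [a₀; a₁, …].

[11; 1, 1, 2]

Run the Euclidean algorithm, recording each quotient:
⌊58/5⌋ = 11, remainder 3
⌊5/3⌋ = 1, remainder 2
⌊3/2⌋ = 1, remainder 1
⌊2/1⌋ = 2, remainder 0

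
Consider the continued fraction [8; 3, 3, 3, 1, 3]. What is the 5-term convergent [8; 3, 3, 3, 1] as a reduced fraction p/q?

357/43

a_0 = 8: 8/1
a_1 = 3: 25/3
a_2 = 3: 83/10
a_3 = 3: 274/33
a_4 = 1: 357/43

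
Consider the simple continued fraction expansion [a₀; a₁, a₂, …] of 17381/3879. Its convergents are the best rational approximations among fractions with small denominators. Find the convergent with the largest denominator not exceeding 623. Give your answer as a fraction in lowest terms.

233/52

a_0 = 4: 4/1  (≤ bound)
a_1 = 2: 9/2  (≤ bound)
a_2 = 12: 112/25  (≤ bound)
a_3 = 1: 121/27  (≤ bound)
a_4 = 1: 233/52  (≤ bound)
a_5 = 14: 3383/755  (> 623, stop)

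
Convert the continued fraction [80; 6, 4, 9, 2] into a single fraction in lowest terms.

39038/487

Work from the innermost term outward:
Start with 2.
9 + 1/(2/1) = 9 + 1/2 = 19/2
4 + 1/(19/2) = 4 + 2/19 = 78/19
6 + 1/(78/19) = 6 + 19/78 = 487/78
80 + 1/(487/78) = 80 + 78/487 = 39038/487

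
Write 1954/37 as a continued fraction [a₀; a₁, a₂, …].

[52; 1, 4, 3, 2]

Run the Euclidean algorithm, recording each quotient:
⌊1954/37⌋ = 52, remainder 30
⌊37/30⌋ = 1, remainder 7
⌊30/7⌋ = 4, remainder 2
⌊7/2⌋ = 3, remainder 1
⌊2/1⌋ = 2, remainder 0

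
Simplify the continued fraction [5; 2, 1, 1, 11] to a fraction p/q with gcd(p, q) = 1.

a_0 = 5: 5/1
a_1 = 2: 11/2
a_2 = 1: 16/3
a_3 = 1: 27/5
a_4 = 11: 313/58

313/58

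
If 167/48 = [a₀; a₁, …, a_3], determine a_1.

Apply division with remainder until the remainder is 0:
⌊167/48⌋ = 3, remainder 23
⌊48/23⌋ = 2, remainder 2

2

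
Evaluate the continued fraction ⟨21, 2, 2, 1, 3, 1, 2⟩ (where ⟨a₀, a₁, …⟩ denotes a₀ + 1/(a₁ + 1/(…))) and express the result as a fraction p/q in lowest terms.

a_0 = 21: 21/1
a_1 = 2: 43/2
a_2 = 2: 107/5
a_3 = 1: 150/7
a_4 = 3: 557/26
a_5 = 1: 707/33
a_6 = 2: 1971/92

1971/92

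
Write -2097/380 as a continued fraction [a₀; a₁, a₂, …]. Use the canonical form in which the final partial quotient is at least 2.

[-6; 2, 13, 14]

Apply division with remainder until the remainder is 0:
-2097 ÷ 380 → quotient -6, remainder 183
380 ÷ 183 → quotient 2, remainder 14
183 ÷ 14 → quotient 13, remainder 1
14 ÷ 1 → quotient 14, remainder 0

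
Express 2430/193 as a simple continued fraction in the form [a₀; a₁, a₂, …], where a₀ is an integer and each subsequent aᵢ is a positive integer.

Apply division with remainder until the remainder is 0:
⌊2430/193⌋ = 12, remainder 114
⌊193/114⌋ = 1, remainder 79
⌊114/79⌋ = 1, remainder 35
⌊79/35⌋ = 2, remainder 9
⌊35/9⌋ = 3, remainder 8
⌊9/8⌋ = 1, remainder 1
⌊8/1⌋ = 8, remainder 0

[12; 1, 1, 2, 3, 1, 8]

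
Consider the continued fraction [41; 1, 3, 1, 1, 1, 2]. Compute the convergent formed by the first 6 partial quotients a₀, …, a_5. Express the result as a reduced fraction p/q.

585/14

a_0 = 41: 41/1
a_1 = 1: 42/1
a_2 = 3: 167/4
a_3 = 1: 209/5
a_4 = 1: 376/9
a_5 = 1: 585/14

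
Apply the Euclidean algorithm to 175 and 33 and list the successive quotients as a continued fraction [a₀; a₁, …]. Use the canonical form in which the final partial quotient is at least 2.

[5; 3, 3, 3]

175 ÷ 33 → quotient 5, remainder 10
33 ÷ 10 → quotient 3, remainder 3
10 ÷ 3 → quotient 3, remainder 1
3 ÷ 1 → quotient 3, remainder 0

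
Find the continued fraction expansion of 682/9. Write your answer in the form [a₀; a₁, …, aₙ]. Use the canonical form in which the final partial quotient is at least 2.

Apply division with remainder until the remainder is 0:
682 ÷ 9 → quotient 75, remainder 7
9 ÷ 7 → quotient 1, remainder 2
7 ÷ 2 → quotient 3, remainder 1
2 ÷ 1 → quotient 2, remainder 0

[75; 1, 3, 2]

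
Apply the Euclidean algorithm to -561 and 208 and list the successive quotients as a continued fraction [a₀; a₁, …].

Run the Euclidean algorithm, recording each quotient:
⌊-561/208⌋ = -3, remainder 63
⌊208/63⌋ = 3, remainder 19
⌊63/19⌋ = 3, remainder 6
⌊19/6⌋ = 3, remainder 1
⌊6/1⌋ = 6, remainder 0

[-3; 3, 3, 3, 6]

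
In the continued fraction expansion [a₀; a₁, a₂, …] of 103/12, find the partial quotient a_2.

⌊103/12⌋ = 8, remainder 7
⌊12/7⌋ = 1, remainder 5
⌊7/5⌋ = 1, remainder 2

1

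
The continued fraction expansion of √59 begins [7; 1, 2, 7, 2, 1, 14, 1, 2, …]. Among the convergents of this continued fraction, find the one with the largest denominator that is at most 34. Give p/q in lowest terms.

a_0 = 7: 7/1  (≤ bound)
a_1 = 1: 8/1  (≤ bound)
a_2 = 2: 23/3  (≤ bound)
a_3 = 7: 169/22  (≤ bound)
a_4 = 2: 361/47  (> 34, stop)

169/22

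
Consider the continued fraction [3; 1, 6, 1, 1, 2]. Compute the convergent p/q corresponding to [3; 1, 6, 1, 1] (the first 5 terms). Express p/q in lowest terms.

58/15

Use the convergent recurrence hₖ = aₖ·hₖ₋₁ + hₖ₋₂ (and likewise for the denominators kₖ):
a_0 = 3: 3/1
a_1 = 1: 4/1
a_2 = 6: 27/7
a_3 = 1: 31/8
a_4 = 1: 58/15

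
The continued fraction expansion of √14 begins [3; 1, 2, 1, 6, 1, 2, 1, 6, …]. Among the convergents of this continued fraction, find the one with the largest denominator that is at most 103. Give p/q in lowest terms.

a_0 = 3: 3/1  (≤ bound)
a_1 = 1: 4/1  (≤ bound)
a_2 = 2: 11/3  (≤ bound)
a_3 = 1: 15/4  (≤ bound)
a_4 = 6: 101/27  (≤ bound)
a_5 = 1: 116/31  (≤ bound)
a_6 = 2: 333/89  (≤ bound)
a_7 = 1: 449/120  (> 103, stop)

333/89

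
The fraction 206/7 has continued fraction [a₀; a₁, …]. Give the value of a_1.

2

206 ÷ 7 → quotient 29, remainder 3
7 ÷ 3 → quotient 2, remainder 1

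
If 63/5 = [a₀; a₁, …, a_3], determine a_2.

1

Apply division with remainder until the remainder is 0:
63 = 12·5 + 3, so a_0 = 12
5 = 1·3 + 2, so a_1 = 1
3 = 1·2 + 1, so a_2 = 1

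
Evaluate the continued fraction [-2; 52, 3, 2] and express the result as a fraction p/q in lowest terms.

-725/366

Build up convergents one term at a time:
a_0 = -2: -2/1
a_1 = 52: -103/52
a_2 = 3: -311/157
a_3 = 2: -725/366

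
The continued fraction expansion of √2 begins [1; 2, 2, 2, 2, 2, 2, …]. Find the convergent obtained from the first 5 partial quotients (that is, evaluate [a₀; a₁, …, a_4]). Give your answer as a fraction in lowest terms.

41/29

Compute successive convergents:
a_0 = 1: 1/1
a_1 = 2: 3/2
a_2 = 2: 7/5
a_3 = 2: 17/12
a_4 = 2: 41/29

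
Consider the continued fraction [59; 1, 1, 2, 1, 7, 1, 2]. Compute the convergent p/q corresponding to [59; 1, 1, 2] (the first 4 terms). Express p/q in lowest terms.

298/5

Collapse the nested fraction from the inside out:
Start with 2.
1 + 1/(2/1) = 1 + 1/2 = 3/2
1 + 1/(3/2) = 1 + 2/3 = 5/3
59 + 1/(5/3) = 59 + 3/5 = 298/5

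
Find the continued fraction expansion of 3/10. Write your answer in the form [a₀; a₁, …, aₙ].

[0; 3, 3]

Run the Euclidean algorithm, recording each quotient:
3 = 0·10 + 3, so a_0 = 0
10 = 3·3 + 1, so a_1 = 3
3 = 3·1 + 0, so a_2 = 3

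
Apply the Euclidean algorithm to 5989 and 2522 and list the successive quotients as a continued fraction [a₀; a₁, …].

⌊5989/2522⌋ = 2, remainder 945
⌊2522/945⌋ = 2, remainder 632
⌊945/632⌋ = 1, remainder 313
⌊632/313⌋ = 2, remainder 6
⌊313/6⌋ = 52, remainder 1
⌊6/1⌋ = 6, remainder 0

[2; 2, 1, 2, 52, 6]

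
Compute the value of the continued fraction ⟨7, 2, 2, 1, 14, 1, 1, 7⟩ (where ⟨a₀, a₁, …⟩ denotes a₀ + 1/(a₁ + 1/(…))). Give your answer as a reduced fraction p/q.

Compute successive convergents:
a_0 = 7: 7/1
a_1 = 2: 15/2
a_2 = 2: 37/5
a_3 = 1: 52/7
a_4 = 14: 765/103
a_5 = 1: 817/110
a_6 = 1: 1582/213
a_7 = 7: 11891/1601

11891/1601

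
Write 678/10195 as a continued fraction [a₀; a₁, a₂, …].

[0; 15, 27, 8, 3]

678 = 0·10195 + 678, so a_0 = 0
10195 = 15·678 + 25, so a_1 = 15
678 = 27·25 + 3, so a_2 = 27
25 = 8·3 + 1, so a_3 = 8
3 = 3·1 + 0, so a_4 = 3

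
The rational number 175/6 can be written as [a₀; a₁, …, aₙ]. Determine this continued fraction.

⌊175/6⌋ = 29, remainder 1
⌊6/1⌋ = 6, remainder 0

[29; 6]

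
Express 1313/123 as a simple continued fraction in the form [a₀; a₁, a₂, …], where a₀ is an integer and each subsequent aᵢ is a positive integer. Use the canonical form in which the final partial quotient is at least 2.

Run the Euclidean algorithm, recording each quotient:
1313 ÷ 123 → quotient 10, remainder 83
123 ÷ 83 → quotient 1, remainder 40
83 ÷ 40 → quotient 2, remainder 3
40 ÷ 3 → quotient 13, remainder 1
3 ÷ 1 → quotient 3, remainder 0

[10; 1, 2, 13, 3]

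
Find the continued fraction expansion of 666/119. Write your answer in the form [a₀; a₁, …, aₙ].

⌊666/119⌋ = 5, remainder 71
⌊119/71⌋ = 1, remainder 48
⌊71/48⌋ = 1, remainder 23
⌊48/23⌋ = 2, remainder 2
⌊23/2⌋ = 11, remainder 1
⌊2/1⌋ = 2, remainder 0

[5; 1, 1, 2, 11, 2]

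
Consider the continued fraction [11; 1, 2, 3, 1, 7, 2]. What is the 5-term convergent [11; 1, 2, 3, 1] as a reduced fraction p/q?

Start with 1.
3 + 1/(1/1) = 3 + 1/1 = 4/1
2 + 1/(4/1) = 2 + 1/4 = 9/4
1 + 1/(9/4) = 1 + 4/9 = 13/9
11 + 1/(13/9) = 11 + 9/13 = 152/13

152/13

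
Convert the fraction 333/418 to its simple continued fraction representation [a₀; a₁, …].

Repeatedly divide and take the remainder:
333 ÷ 418 → quotient 0, remainder 333
418 ÷ 333 → quotient 1, remainder 85
333 ÷ 85 → quotient 3, remainder 78
85 ÷ 78 → quotient 1, remainder 7
78 ÷ 7 → quotient 11, remainder 1
7 ÷ 1 → quotient 7, remainder 0

[0; 1, 3, 1, 11, 7]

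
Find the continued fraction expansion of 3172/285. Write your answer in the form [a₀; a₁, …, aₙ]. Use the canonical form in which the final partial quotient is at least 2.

Repeatedly divide and take the remainder:
⌊3172/285⌋ = 11, remainder 37
⌊285/37⌋ = 7, remainder 26
⌊37/26⌋ = 1, remainder 11
⌊26/11⌋ = 2, remainder 4
⌊11/4⌋ = 2, remainder 3
⌊4/3⌋ = 1, remainder 1
⌊3/1⌋ = 3, remainder 0

[11; 7, 1, 2, 2, 1, 3]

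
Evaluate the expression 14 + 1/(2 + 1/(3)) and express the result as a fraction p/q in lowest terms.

a_0 = 14: 14/1
a_1 = 2: 29/2
a_2 = 3: 101/7

101/7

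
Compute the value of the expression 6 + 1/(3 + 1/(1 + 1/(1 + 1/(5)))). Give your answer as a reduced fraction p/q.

Starting at the tail and folding back:
Start with 5.
1 + 1/(5/1) = 1 + 1/5 = 6/5
1 + 1/(6/5) = 1 + 5/6 = 11/6
3 + 1/(11/6) = 3 + 6/11 = 39/11
6 + 1/(39/11) = 6 + 11/39 = 245/39

245/39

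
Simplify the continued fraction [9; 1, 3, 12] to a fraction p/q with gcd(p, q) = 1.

478/49

Build up convergents one term at a time:
a_0 = 9: 9/1
a_1 = 1: 10/1
a_2 = 3: 39/4
a_3 = 12: 478/49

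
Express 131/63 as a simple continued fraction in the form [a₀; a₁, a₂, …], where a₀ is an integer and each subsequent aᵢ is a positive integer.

131 ÷ 63 → quotient 2, remainder 5
63 ÷ 5 → quotient 12, remainder 3
5 ÷ 3 → quotient 1, remainder 2
3 ÷ 2 → quotient 1, remainder 1
2 ÷ 1 → quotient 2, remainder 0

[2; 12, 1, 1, 2]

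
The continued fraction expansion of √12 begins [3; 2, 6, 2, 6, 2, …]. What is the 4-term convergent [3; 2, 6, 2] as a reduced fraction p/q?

97/28

Start with 2.
6 + 1/(2/1) = 6 + 1/2 = 13/2
2 + 1/(13/2) = 2 + 2/13 = 28/13
3 + 1/(28/13) = 3 + 13/28 = 97/28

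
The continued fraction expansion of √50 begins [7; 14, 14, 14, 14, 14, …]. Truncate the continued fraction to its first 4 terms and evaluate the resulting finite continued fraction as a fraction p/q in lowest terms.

19601/2772

Start with 14.
14 + 1/(14/1) = 14 + 1/14 = 197/14
14 + 1/(197/14) = 14 + 14/197 = 2772/197
7 + 1/(2772/197) = 7 + 197/2772 = 19601/2772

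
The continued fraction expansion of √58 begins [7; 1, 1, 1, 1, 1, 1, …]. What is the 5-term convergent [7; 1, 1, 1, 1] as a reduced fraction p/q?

Start with 1.
1 + 1/(1/1) = 1 + 1/1 = 2/1
1 + 1/(2/1) = 1 + 1/2 = 3/2
1 + 1/(3/2) = 1 + 2/3 = 5/3
7 + 1/(5/3) = 7 + 3/5 = 38/5

38/5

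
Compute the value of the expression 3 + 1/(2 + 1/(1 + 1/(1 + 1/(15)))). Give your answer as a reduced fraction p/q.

a_0 = 3: 3/1
a_1 = 2: 7/2
a_2 = 1: 10/3
a_3 = 1: 17/5
a_4 = 15: 265/78

265/78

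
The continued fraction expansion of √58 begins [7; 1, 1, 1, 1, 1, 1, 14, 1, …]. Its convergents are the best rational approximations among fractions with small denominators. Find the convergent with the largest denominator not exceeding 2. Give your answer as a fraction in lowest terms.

a_0 = 7: 7/1  (≤ bound)
a_1 = 1: 8/1  (≤ bound)
a_2 = 1: 15/2  (≤ bound)
a_3 = 1: 23/3  (> 2, stop)

15/2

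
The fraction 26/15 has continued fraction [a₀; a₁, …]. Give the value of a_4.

3

26 ÷ 15 → quotient 1, remainder 11
15 ÷ 11 → quotient 1, remainder 4
11 ÷ 4 → quotient 2, remainder 3
4 ÷ 3 → quotient 1, remainder 1
3 ÷ 1 → quotient 3, remainder 0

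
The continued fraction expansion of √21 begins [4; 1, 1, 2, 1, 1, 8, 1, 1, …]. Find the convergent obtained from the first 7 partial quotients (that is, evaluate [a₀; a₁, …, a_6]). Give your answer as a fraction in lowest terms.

472/103

a_0 = 4: 4/1
a_1 = 1: 5/1
a_2 = 1: 9/2
a_3 = 2: 23/5
a_4 = 1: 32/7
a_5 = 1: 55/12
a_6 = 8: 472/103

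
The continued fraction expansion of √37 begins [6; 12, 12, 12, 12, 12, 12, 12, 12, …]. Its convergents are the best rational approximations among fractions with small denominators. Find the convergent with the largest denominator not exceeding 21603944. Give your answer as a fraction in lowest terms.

18798954/3090529

a_0 = 6: 6/1  (≤ bound)
a_1 = 12: 73/12  (≤ bound)
a_2 = 12: 882/145  (≤ bound)
a_3 = 12: 10657/1752  (≤ bound)
a_4 = 12: 128766/21169  (≤ bound)
a_5 = 12: 1555849/255780  (≤ bound)
a_6 = 12: 18798954/3090529  (≤ bound)
a_7 = 12: 227143297/37342128  (> 21603944, stop)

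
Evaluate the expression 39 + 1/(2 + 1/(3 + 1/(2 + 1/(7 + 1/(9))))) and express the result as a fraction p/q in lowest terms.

42868/1087

Build up convergents one term at a time:
a_0 = 39: 39/1
a_1 = 2: 79/2
a_2 = 3: 276/7
a_3 = 2: 631/16
a_4 = 7: 4693/119
a_5 = 9: 42868/1087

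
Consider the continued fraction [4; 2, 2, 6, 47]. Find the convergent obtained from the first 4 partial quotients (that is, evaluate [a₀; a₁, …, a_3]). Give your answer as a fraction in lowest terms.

a_0 = 4: 4/1
a_1 = 2: 9/2
a_2 = 2: 22/5
a_3 = 6: 141/32

141/32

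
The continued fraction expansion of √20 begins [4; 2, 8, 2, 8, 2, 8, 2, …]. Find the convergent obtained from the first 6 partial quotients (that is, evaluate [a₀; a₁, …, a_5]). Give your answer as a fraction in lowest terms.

2889/646

Starting at the tail and folding back:
Start with 2.
8 + 1/(2/1) = 8 + 1/2 = 17/2
2 + 1/(17/2) = 2 + 2/17 = 36/17
8 + 1/(36/17) = 8 + 17/36 = 305/36
2 + 1/(305/36) = 2 + 36/305 = 646/305
4 + 1/(646/305) = 4 + 305/646 = 2889/646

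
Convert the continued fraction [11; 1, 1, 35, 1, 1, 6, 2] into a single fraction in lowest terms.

a_0 = 11: 11/1
a_1 = 1: 12/1
a_2 = 1: 23/2
a_3 = 35: 817/71
a_4 = 1: 840/73
a_5 = 1: 1657/144
a_6 = 6: 10782/937
a_7 = 2: 23221/2018

23221/2018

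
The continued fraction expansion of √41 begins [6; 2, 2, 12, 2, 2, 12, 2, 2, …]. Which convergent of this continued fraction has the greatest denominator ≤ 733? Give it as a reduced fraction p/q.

2049/320

a_0 = 6: 6/1  (≤ bound)
a_1 = 2: 13/2  (≤ bound)
a_2 = 2: 32/5  (≤ bound)
a_3 = 12: 397/62  (≤ bound)
a_4 = 2: 826/129  (≤ bound)
a_5 = 2: 2049/320  (≤ bound)
a_6 = 12: 25414/3969  (> 733, stop)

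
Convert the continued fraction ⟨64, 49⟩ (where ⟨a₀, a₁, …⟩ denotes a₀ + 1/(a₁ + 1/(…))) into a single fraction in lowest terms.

3137/49

Start with 49.
64 + 1/(49/1) = 64 + 1/49 = 3137/49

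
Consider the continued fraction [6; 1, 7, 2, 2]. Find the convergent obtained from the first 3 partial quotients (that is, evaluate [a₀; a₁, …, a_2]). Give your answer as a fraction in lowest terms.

55/8

Work from the innermost term outward:
Start with 7.
1 + 1/(7/1) = 1 + 1/7 = 8/7
6 + 1/(8/7) = 6 + 7/8 = 55/8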